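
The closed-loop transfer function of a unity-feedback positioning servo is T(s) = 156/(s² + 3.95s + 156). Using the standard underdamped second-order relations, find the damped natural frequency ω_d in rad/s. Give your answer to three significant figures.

Comparing the denominator to s² + 2ζω_n s + ω_n²: ω_n = √156 = 12.5 rad/s, and 2ζω_n = 3.95 so ζ = 3.95/(2·12.5) = 0.158.
The damped frequency ω_d = ω_n√(1−ζ²) = 12.3 rad/s.

ω_d ≈ 12.3 rad/s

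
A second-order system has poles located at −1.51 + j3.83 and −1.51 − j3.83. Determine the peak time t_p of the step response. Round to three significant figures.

t_p = π/ω_d with ω_d = 3.83 (the imaginary part), so t_p = 0.820 s.

t_p ≈ 0.820 s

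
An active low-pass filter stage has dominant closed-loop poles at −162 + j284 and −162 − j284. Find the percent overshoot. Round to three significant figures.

%OS ≈ 16.7%

|pole| = ω_n = √(162² + 284²) = 327 rad/s; ζ = cos θ = σ/ω_n = 0.495.
%OS = 100·exp(−πζ/√(1−ζ²)) = 16.7%.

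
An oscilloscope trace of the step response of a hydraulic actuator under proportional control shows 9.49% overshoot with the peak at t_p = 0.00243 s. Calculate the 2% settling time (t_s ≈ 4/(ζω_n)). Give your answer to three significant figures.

From the overshoot, ζ = −ln(OS)/√(π²+ln²(OS)) = 0.600.
t_p = π/ω_d ⇒ ω_d = 1290 rad/s; then ω_n = ω_d/√(1−ζ²) = 1620 rad/s.
t_s ≈ 4/(ζω_n) = 4/(0.600·1620) = 0.00413 s.

t_s ≈ 0.00413 s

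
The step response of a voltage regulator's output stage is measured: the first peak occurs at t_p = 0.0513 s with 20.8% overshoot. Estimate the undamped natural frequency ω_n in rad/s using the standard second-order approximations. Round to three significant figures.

ω_n ≈ 68.5 rad/s

From the overshoot, ζ = −ln(OS)/√(π²+ln²(OS)) = 0.447.
t_p = π/ω_d ⇒ ω_d = 61.2 rad/s; then ω_n = ω_d/√(1−ζ²) = 68.5 rad/s.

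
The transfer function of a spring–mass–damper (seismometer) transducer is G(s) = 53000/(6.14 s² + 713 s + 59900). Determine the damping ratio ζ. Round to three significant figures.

Dividing through by 6.14: denominator becomes s² + 116.1 s + 9756.
So ω_n = √9756 = 98.8 rad/s and ζ = 116.1/(2·98.8) = 0.588.

ζ ≈ 0.588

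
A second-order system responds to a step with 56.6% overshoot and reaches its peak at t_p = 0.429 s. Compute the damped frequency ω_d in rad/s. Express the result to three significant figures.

ω_d ≈ 7.32 rad/s

t_p = π/ω_d, so ω_d = π/0.429 = 7.32 rad/s.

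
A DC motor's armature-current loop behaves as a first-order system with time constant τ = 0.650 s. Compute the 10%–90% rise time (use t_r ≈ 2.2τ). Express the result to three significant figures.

t_r ≈ 1.43 s

t_r ≈ 2.2τ = 1.43 s.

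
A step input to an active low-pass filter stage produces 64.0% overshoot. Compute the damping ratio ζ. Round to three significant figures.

From %OS = 100·exp(−πζ/√(1−ζ²)), invert to get ζ = −ln(OS)/√(π² + ln²(OS)) with OS = 0.640.
−ln 0.640 = 0.4463, so ζ = 0.4463/√(π² + 0.1992) = 0.141.

ζ ≈ 0.141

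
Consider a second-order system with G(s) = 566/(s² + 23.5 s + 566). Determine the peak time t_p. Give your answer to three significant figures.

Comparing the denominator to s² + 2ζω_n s + ω_n²: ω_n = √566 = 23.8 rad/s, and 2ζω_n = 23.5 so ζ = 23.5/(2·23.8) = 0.494.
ω_d = 23.8·√(1 − 0.494²) = 20.7 rad/s. Then t_p = π/ω_d = 0.152 s.

t_p ≈ 0.152 s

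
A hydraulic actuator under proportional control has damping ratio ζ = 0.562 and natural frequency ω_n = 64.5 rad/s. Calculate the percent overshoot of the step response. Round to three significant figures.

%OS ≈ 11.8%

For an underdamped second-order system, %OS = 100·exp(−πζ/√(1−ζ²)).
πζ/√(1−ζ²) = π·0.562/√(1−0.316) = 2.135, so %OS = 100·e^(−2.135) = 11.8%.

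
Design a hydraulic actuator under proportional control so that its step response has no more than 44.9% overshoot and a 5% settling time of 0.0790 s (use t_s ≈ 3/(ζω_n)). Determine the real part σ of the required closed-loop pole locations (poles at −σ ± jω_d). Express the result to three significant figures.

σ ≈ 38.0

The settling-time spec alone fixes σ = ζω_n = 3/t_s = 3/0.0790 = 38.0.
(Overshoot then fixes ζ = 0.247 and hence ω_d = σ·√(1−ζ²)/ζ = 149 rad/s.)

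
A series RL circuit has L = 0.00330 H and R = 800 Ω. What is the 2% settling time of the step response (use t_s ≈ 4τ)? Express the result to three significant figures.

t_s ≈ 0.0000165 s

τ = L/R = 0.00330/800 = 0.00000413 s.
t_s ≈ 4τ = 0.0000165 s.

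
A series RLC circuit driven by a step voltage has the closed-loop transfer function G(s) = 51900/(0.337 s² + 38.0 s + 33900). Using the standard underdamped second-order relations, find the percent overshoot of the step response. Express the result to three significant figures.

%OS ≈ 56.7%

Dividing through by 0.337: denominator becomes s² + 112.8 s + 100600.
So ω_n = √100600 = 317 rad/s and ζ = 112.8/(2·317) = 0.178.
%OS = 100 e^{−πζ/√(1−ζ²)} with ζ = 0.178 gives 56.7%.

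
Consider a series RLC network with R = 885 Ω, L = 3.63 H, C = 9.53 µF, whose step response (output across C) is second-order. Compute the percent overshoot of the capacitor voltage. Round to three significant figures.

For a series RLC circuit (capacitor voltage as output), ω_n = 1/√(LC) = 1/√(3.63 H · 9.53 µF) = 170 rad/s.
ζ = (R/2)·√(C/L) = (885/2)·√(9.53 µF/3.63 H) = 0.717.
%OS = 100·exp(−πζ/√(1−ζ²)) = 3.95%.

%OS ≈ 3.95%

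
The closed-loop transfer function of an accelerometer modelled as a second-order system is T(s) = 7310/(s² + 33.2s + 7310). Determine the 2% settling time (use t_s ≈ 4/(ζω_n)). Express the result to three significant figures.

t_s ≈ 0.241 s

Comparing the denominator to s² + 2ζω_n s + ω_n²: ω_n = √7310 = 85.5 rad/s, and 2ζω_n = 33.2 so ζ = 33.2/(2·85.5) = 0.194.
t_s ≈ 4/(ζω_n) = 4/(0.194·85.5) = 0.241 s.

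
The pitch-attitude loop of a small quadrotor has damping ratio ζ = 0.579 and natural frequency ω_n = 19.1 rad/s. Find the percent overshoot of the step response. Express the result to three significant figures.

%OS ≈ 10.7%

For an underdamped second-order system, %OS = 100·exp(−πζ/√(1−ζ²)).
πζ/√(1−ζ²) = π·0.579/√(1−0.335) = 2.231, so %OS = 100·e^(−2.231) = 10.7%.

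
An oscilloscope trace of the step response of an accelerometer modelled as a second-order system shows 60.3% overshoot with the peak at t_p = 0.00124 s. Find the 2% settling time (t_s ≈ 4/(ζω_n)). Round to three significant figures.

ζ from %OS: ζ = |ln 0.603|/√(π²+ln²0.603) = 0.159.
From t_p = π/ω_d, ω_d = π/0.00124 = 2530 rad/s, so ω_n = ω_d/√(1−ζ²) = 2570 rad/s.
t_s ≈ 4/(ζω_n) = 4/(0.159·2570) = 0.00981 s.

t_s ≈ 0.00981 s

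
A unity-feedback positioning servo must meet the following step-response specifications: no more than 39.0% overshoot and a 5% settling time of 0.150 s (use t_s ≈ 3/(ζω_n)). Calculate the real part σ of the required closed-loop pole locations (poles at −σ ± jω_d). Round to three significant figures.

The settling-time spec alone fixes σ = ζω_n = 3/t_s = 3/0.150 = 20.0.
(Overshoot then fixes ζ = 0.287 and hence ω_d = σ·√(1−ζ²)/ζ = 66.7 rad/s.)

σ ≈ 20.0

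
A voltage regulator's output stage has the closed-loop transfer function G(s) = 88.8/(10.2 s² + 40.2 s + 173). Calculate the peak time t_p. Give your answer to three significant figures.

Dividing through by 10.2: denominator becomes s² + 3.941 s + 16.96.
So ω_n = √16.96 = 4.12 rad/s and ζ = 3.941/(2·4.12) = 0.478.
The damped frequency ω_d = ω_n√(1−ζ²) = 3.62 rad/s. t_p = π/ω_d = 0.869 s.

t_p ≈ 0.869 s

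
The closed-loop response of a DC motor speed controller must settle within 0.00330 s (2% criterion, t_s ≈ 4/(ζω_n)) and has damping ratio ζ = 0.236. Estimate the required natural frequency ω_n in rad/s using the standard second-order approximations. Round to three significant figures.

ω_n ≈ 5140 rad/s

Rearranging t_s ≈ 4/(ζω_n) gives ω_n = 4/(ζ·t_s) = 4/(0.236 × 0.00330) = 5140 rad/s.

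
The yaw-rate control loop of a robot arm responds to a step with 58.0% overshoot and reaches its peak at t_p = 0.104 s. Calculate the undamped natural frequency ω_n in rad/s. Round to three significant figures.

The overshoot fixes ζ = −ln(OS)/√(π²+ln²(OS)) = 0.171.
t_p = π/ω_d ⇒ ω_d = 30.2 rad/s; then ω_n = ω_d/√(1−ζ²) = 30.7 rad/s.

ω_n ≈ 30.7 rad/s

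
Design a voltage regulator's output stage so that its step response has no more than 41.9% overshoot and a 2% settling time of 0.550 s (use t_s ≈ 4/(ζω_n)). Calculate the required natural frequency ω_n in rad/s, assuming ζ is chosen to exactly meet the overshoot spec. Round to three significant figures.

Inverting the overshoot relation: ζ = |ln 0.419|/√(π² + ln²0.419) = 0.267.
Then ω_n = 4/(ζ t_s) = 4/(0.267 × 0.550) = 27.3 rad/s.

ω_n ≈ 27.3 rad/s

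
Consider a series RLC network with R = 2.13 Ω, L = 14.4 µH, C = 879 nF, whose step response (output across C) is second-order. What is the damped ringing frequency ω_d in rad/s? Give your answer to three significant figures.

For a series RLC circuit (capacitor voltage as output), ω_n = 1/√(LC) = 1/√(14.4 µH · 879 nF) = 281000 rad/s.
ζ = (R/2)·√(C/L) = (2.13/2)·√(879 nF/14.4 µH) = 0.263.
ω_d = 281000·√(1 − 0.263²) = 271000 rad/s.

ω_d ≈ 271000 rad/s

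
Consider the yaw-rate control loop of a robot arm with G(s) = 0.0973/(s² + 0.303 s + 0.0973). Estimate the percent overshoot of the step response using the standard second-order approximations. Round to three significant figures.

%OS ≈ 17.5%

ω_n = √0.0973 = 0.312 rad/s; ζ = 0.303/(2·0.312) = 0.486.
%OS = 100 e^{−πζ/√(1−ζ²)} with ζ = 0.486 gives 17.5%.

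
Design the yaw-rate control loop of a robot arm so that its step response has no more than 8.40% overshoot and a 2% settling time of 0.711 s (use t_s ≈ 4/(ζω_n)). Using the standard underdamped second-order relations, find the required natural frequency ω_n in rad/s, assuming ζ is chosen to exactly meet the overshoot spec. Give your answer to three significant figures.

ω_n ≈ 9.09 rad/s

From %OS = 100·exp(−πζ/√(1−ζ²)), invert to get ζ = −ln(OS)/√(π² + ln²(OS)) with OS = 0.0840.
−ln 0.0840 = 2.477, so ζ = 2.477/√(π² + 6.135) = 0.619.
From t_s ≈ 4/(ζω_n): ω_n = 4/(ζ·t_s) = 4/(0.619·0.711) = 9.09 rad/s.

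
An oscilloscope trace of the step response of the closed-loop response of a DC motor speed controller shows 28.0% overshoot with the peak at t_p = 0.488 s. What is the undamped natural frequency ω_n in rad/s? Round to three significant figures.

The overshoot fixes ζ = −ln(OS)/√(π²+ln²(OS)) = 0.376.
From t_p = π/ω_d, ω_d = π/0.488 = 6.44 rad/s, so ω_n = ω_d/√(1−ζ²) = 6.95 rad/s.

ω_n ≈ 6.95 rad/s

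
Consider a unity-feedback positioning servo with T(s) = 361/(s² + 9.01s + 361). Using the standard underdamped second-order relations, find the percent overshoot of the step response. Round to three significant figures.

Comparing the denominator to s² + 2ζω_n s + ω_n²: ω_n = √361 = 19.0 rad/s, and 2ζω_n = 9.01 so ζ = 9.01/(2·19.0) = 0.237.
%OS = 100·exp(−πζ/√(1−ζ²)) = 46.5%.

%OS ≈ 46.5%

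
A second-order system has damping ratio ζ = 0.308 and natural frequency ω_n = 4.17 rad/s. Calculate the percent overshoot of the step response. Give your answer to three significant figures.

%OS ≈ 36.2%

For an underdamped second-order system, %OS = 100·exp(−πζ/√(1−ζ²)).
πζ/√(1−ζ²) = π·0.308/√(1−0.0949) = 1.017, so %OS = 100·e^(−1.017) = 36.2%.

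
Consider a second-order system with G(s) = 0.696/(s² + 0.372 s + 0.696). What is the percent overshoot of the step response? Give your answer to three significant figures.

%OS ≈ 48.7%

ω_n = √0.696 = 0.834 rad/s; ζ = 0.372/(2·0.834) = 0.223.
%OS = 100·exp(−πζ/√(1−ζ²)) = 48.7%.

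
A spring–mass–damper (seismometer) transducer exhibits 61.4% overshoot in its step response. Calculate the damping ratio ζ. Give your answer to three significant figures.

ζ ≈ 0.153

ζ = −ln(OS)/√(π² + (ln OS)²). With OS = 0.614, ln OS = −0.4878 and ζ = 0.4878/3.179 = 0.153.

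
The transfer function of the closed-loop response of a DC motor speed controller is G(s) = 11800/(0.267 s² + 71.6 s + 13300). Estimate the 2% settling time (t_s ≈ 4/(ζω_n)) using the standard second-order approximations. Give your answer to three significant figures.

Dividing through by 0.267: denominator becomes s² + 268.2 s + 49810.
So ω_n = √49810 = 223 rad/s and ζ = 268.2/(2·223) = 0.601.
t_s ≈ 4/(ζω_n) = 0.0298 s.

t_s ≈ 0.0298 s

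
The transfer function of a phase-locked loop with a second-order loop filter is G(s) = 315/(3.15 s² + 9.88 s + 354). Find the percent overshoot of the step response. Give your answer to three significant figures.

Dividing through by 3.15: denominator becomes s² + 3.137 s + 112.4.
So ω_n = √112.4 = 10.6 rad/s and ζ = 3.137/(2·10.6) = 0.148.
%OS = 100·exp(−πζ/√(1−ζ²)) = 62.5%.

%OS ≈ 62.5%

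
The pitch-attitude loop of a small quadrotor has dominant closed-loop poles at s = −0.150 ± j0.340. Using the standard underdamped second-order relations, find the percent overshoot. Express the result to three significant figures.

The poles are at −σ ± jω_d with σ = 0.150 and ω_d = 0.340, so ω_n = √(σ²+ω_d²) = 0.372 rad/s and ζ = σ/ω_n = 0.404.
%OS = 100·exp(−πζ/√(1−ζ²)) = 25.0%.

%OS ≈ 25.0%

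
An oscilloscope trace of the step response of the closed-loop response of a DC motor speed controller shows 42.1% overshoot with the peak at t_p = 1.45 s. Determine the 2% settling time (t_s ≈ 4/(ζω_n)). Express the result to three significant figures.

The overshoot fixes ζ = −ln(OS)/√(π²+ln²(OS)) = 0.265.
t_p = π/ω_d ⇒ ω_d = 2.17 rad/s; then ω_n = ω_d/√(1−ζ²) = 2.25 rad/s.
t_s ≈ 4/(ζω_n) = 4/(0.265·2.25) = 6.70 s.

t_s ≈ 6.70 s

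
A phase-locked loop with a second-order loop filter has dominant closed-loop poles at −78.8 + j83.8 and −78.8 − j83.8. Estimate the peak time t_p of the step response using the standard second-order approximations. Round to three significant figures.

t_p = π/ω_d with ω_d = 83.8 (the imaginary part), so t_p = 0.0375 s.

t_p ≈ 0.0375 s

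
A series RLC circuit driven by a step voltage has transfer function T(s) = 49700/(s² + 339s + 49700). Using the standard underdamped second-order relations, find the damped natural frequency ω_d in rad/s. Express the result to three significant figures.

ω_d ≈ 145 rad/s

Matching coefficients with s² + 2ζω_n s + ω_n² gives ω_n² = 49700 ⇒ ω_n = 223 rad/s, and ζ = 339/(2ω_n) = 0.760.
The damped frequency ω_d = ω_n√(1−ζ²) = 145 rad/s.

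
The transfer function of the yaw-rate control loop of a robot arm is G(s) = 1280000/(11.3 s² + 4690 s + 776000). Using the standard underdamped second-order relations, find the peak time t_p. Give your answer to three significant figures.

t_p ≈ 0.0196 s

Dividing through by 11.3: denominator becomes s² + 415.0 s + 68670.
So ω_n = √68670 = 262 rad/s and ζ = 415.0/(2·262) = 0.792.
ω_d = ω_n√(1−ζ²) = 160 rad/s. t_p = π/ω_d = 0.0196 s.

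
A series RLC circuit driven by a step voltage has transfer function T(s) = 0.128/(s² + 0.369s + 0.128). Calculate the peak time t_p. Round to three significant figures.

ω_n = √0.128 = 0.358 rad/s; ζ = 0.369/(2·0.358) = 0.516.
ω_d = ω_n√(1−ζ²) = 0.307 rad/s. Then t_p = π/ω_d = 10.2 s.

t_p ≈ 10.2 s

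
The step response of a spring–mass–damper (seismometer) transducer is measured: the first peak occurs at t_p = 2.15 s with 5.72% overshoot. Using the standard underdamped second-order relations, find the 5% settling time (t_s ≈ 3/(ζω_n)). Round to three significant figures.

t_s ≈ 2.25 s

From the overshoot, ζ = −ln(OS)/√(π²+ln²(OS)) = 0.673.
From t_p = π/ω_d, ω_d = π/2.15 = 1.46 rad/s, so ω_n = ω_d/√(1−ζ²) = 1.98 rad/s.
t_s ≈ 3/(ζω_n) = 3/(0.673·1.98) = 2.25 s.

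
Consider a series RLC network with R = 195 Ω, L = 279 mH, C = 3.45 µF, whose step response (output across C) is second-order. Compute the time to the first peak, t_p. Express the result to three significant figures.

For a series RLC circuit (capacitor voltage as output), ω_n = 1/√(LC) = 1/√(279 mH · 3.45 µF) = 1020 rad/s.
ζ = (R/2)·√(C/L) = (195/2)·√(3.45 µF/279 mH) = 0.343.
ω_d = 1020·√(1 − 0.343²) = 957 rad/s. t_p = π/ω_d = 0.00328 s.

t_p ≈ 0.00328 s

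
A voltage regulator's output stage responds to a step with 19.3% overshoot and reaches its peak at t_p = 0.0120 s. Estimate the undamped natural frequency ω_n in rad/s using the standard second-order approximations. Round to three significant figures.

From the overshoot, ζ = −ln(OS)/√(π²+ln²(OS)) = 0.464.
From t_p = π/ω_d, ω_d = π/0.0120 = 262 rad/s, so ω_n = ω_d/√(1−ζ²) = 296 rad/s.

ω_n ≈ 296 rad/s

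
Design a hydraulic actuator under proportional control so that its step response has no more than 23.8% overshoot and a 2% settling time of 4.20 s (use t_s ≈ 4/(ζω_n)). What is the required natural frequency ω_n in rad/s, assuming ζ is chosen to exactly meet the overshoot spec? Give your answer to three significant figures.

ω_n ≈ 2.29 rad/s

ζ = −ln(OS)/√(π² + (ln OS)²). With OS = 0.238, ln OS = −1.435 and ζ = 1.435/3.454 = 0.416.
From t_s ≈ 4/(ζω_n): ω_n = 4/(ζ·t_s) = 4/(0.416·4.20) = 2.29 rad/s.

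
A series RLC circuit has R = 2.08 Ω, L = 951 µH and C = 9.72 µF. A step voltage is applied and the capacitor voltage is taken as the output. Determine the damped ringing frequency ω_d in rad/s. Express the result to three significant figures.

For a series RLC circuit (capacitor voltage as output), ω_n = 1/√(LC) = 1/√(951 µH · 9.72 µF) = 10400 rad/s.
ζ = (R/2)·√(C/L) = (2.08/2)·√(9.72 µF/951 µH) = 0.105.
The damped frequency ω_d = ω_n√(1−ζ²) = 10300 rad/s.

ω_d ≈ 10300 rad/s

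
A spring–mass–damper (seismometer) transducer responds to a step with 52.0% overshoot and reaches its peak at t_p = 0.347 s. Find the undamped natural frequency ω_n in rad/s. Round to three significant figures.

ζ from %OS: ζ = |ln 0.520|/√(π²+ln²0.520) = 0.204.
From t_p = π/ω_d, ω_d = π/0.347 = 9.05 rad/s, so ω_n = ω_d/√(1−ζ²) = 9.25 rad/s.

ω_n ≈ 9.25 rad/s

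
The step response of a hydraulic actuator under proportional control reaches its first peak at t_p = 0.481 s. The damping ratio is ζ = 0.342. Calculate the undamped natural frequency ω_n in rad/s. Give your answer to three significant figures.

ω_n ≈ 6.95 rad/s

Peak time t_p = π/ω_d, so ω_d = π/t_p = π/0.481 = 6.53 rad/s.
ω_n = ω_d/√(1−ζ²) = 6.53/√0.883 = 6.95 rad/s.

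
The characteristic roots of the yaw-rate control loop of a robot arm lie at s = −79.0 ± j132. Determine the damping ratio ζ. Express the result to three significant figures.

|pole| = ω_n = √(79.0² + 132²) = 154 rad/s; ζ = cos θ = σ/ω_n = 0.514.

ζ ≈ 0.514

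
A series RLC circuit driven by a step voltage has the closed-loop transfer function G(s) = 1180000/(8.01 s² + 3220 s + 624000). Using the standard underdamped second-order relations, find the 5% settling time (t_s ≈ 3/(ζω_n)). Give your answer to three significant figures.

Dividing through by 8.01: denominator becomes s² + 402.0 s + 77900.
So ω_n = √77900 = 279 rad/s and ζ = 402.0/(2·279) = 0.720.
t_s ≈ 3/(ζω_n) = 0.0149 s.

t_s ≈ 0.0149 s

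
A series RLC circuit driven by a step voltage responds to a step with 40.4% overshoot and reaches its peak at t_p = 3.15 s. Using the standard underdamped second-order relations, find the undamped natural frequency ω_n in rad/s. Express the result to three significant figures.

ω_n ≈ 1.04 rad/s

The overshoot fixes ζ = −ln(OS)/√(π²+ln²(OS)) = 0.277.
From t_p = π/ω_d, ω_d = π/3.15 = 0.997 rad/s, so ω_n = ω_d/√(1−ζ²) = 1.04 rad/s.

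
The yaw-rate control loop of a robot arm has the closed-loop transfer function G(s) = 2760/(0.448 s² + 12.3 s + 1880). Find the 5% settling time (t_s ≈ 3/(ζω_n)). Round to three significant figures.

t_s ≈ 0.219 s

Dividing through by 0.448: denominator becomes s² + 27.46 s + 4196.
So ω_n = √4196 = 64.8 rad/s and ζ = 27.46/(2·64.8) = 0.212.
t_s ≈ 3/(ζω_n) = 0.219 s.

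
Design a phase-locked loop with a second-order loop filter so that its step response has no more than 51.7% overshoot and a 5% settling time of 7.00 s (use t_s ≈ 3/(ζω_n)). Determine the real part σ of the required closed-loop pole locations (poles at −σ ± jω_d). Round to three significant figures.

σ ≈ 0.429

The settling-time spec alone fixes σ = ζω_n = 3/t_s = 3/7.00 = 0.429.
(Overshoot then fixes ζ = 0.206 and hence ω_d = σ·√(1−ζ²)/ζ = 2.04 rad/s.)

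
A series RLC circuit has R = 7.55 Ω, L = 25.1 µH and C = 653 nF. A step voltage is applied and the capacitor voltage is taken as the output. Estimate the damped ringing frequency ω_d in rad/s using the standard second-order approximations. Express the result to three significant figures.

ω_d ≈ 196000 rad/s

For a series RLC circuit (capacitor voltage as output), ω_n = 1/√(LC) = 1/√(25.1 µH · 653 nF) = 247000 rad/s.
ζ = (R/2)·√(C/L) = (7.55/2)·√(653 nF/25.1 µH) = 0.609.
The damped frequency ω_d = ω_n√(1−ζ²) = 196000 rad/s.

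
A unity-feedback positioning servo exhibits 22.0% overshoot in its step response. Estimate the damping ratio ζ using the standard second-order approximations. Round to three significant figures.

ζ = −ln(OS)/√(π² + (ln OS)²). With OS = 0.220, ln OS = −1.514 and ζ = 1.514/3.487 = 0.434.

ζ ≈ 0.434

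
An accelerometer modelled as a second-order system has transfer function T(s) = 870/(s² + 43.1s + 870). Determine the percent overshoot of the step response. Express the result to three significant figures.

%OS ≈ 3.47%

Matching coefficients with s² + 2ζω_n s + ω_n² gives ω_n² = 870 ⇒ ω_n = 29.5 rad/s, and ζ = 43.1/(2ω_n) = 0.731.
Overshoot: exp(−π·0.731/√(1−0.731²)) = 0.0347, i.e. 3.47%.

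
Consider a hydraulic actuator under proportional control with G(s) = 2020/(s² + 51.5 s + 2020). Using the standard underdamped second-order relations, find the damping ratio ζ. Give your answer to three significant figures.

ζ ≈ 0.573

Matching coefficients with s² + 2ζω_n s + ω_n² gives ω_n² = 2020 ⇒ ω_n = 44.9 rad/s, and ζ = 51.5/(2ω_n) = 0.573.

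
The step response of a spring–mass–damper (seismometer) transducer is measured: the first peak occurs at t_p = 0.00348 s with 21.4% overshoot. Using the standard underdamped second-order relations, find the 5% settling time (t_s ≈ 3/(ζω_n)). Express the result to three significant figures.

t_s ≈ 0.00677 s

The overshoot fixes ζ = −ln(OS)/√(π²+ln²(OS)) = 0.441.
From t_p = π/ω_d, ω_d = π/0.00348 = 903 rad/s, so ω_n = ω_d/√(1−ζ²) = 1010 rad/s.
t_s ≈ 3/(ζω_n) = 3/(0.441·1010) = 0.00677 s.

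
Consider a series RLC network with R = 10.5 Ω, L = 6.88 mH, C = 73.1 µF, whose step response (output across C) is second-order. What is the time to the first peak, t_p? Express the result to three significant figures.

t_p ≈ 0.00265 s

For a series RLC circuit (capacitor voltage as output), ω_n = 1/√(LC) = 1/√(6.88 mH · 73.1 µF) = 1410 rad/s.
ζ = (R/2)·√(C/L) = (10.5/2)·√(73.1 µF/6.88 mH) = 0.541.
ω_d = 1410·√(1 − 0.541²) = 1190 rad/s. t_p = π/ω_d = 0.00265 s.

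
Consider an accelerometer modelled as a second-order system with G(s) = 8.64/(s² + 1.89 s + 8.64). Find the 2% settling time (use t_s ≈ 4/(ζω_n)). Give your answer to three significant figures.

t_s ≈ 4.23 s

ω_n = √8.64 = 2.94 rad/s; ζ = 1.89/(2·2.94) = 0.321.
t_s ≈ 4/(ζω_n) = 4/(0.321·2.94) = 4.23 s.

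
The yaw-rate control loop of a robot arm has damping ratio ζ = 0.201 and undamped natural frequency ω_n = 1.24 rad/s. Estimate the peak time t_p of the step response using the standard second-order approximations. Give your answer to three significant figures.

The damped frequency is ω_d = ω_n√(1−ζ²) = 1.24·√(1−0.0404) = 1.21 rad/s.
Peak time t_p = π/ω_d = π/1.21 = 2.59 s.

t_p ≈ 2.59 s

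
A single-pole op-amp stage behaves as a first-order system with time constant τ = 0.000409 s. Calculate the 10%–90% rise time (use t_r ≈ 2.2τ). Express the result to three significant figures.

t_r ≈ 2.2τ = 0.000900 s.

t_r ≈ 0.000900 s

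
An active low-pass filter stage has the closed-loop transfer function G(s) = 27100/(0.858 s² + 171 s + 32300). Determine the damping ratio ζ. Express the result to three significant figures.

Dividing through by 0.858: denominator becomes s² + 199.3 s + 37650.
So ω_n = √37650 = 194 rad/s and ζ = 199.3/(2·194) = 0.514.

ζ ≈ 0.514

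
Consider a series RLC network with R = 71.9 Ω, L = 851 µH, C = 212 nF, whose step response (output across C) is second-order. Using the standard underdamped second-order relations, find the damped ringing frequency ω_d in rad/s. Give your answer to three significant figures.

For a series RLC circuit (capacitor voltage as output), ω_n = 1/√(LC) = 1/√(851 µH · 212 nF) = 74500 rad/s.
ζ = (R/2)·√(C/L) = (71.9/2)·√(212 nF/851 µH) = 0.567.
The damped frequency ω_d = ω_n√(1−ζ²) = 61300 rad/s.

ω_d ≈ 61300 rad/s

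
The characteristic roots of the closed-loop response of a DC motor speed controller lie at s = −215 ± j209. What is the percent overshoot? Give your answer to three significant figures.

|pole| = ω_n = √(215² + 209²) = 300 rad/s; ζ = cos θ = σ/ω_n = 0.717.
Overshoot: exp(−π·0.717/√(1−0.717²)) = 0.0395, i.e. 3.95%.

%OS ≈ 3.95%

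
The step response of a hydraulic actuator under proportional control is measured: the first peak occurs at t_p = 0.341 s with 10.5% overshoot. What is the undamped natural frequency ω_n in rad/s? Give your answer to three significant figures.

ω_n ≈ 11.3 rad/s

The overshoot fixes ζ = −ln(OS)/√(π²+ln²(OS)) = 0.583.
From t_p = π/ω_d, ω_d = π/0.341 = 9.21 rad/s, so ω_n = ω_d/√(1−ζ²) = 11.3 rad/s.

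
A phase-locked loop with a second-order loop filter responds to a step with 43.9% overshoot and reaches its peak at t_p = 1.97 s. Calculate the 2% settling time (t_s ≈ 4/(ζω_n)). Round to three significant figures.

ζ from %OS: ζ = |ln 0.439|/√(π²+ln²0.439) = 0.253.
t_p = π/ω_d ⇒ ω_d = 1.59 rad/s; then ω_n = ω_d/√(1−ζ²) = 1.65 rad/s.
t_s ≈ 4/(ζω_n) = 4/(0.253·1.65) = 9.57 s.

t_s ≈ 9.57 s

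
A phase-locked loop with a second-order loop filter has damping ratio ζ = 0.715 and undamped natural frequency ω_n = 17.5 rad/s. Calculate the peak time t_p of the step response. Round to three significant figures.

t_p ≈ 0.257 s

The damped frequency is ω_d = ω_n√(1−ζ²) = 17.5·√(1−0.511) = 12.2 rad/s.
Peak time t_p = π/ω_d = π/12.2 = 0.257 s.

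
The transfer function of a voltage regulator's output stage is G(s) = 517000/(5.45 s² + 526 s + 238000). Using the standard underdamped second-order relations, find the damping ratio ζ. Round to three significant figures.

ζ ≈ 0.231

Dividing through by 5.45: denominator becomes s² + 96.51 s + 43670.
So ω_n = √43670 = 209 rad/s and ζ = 96.51/(2·209) = 0.231.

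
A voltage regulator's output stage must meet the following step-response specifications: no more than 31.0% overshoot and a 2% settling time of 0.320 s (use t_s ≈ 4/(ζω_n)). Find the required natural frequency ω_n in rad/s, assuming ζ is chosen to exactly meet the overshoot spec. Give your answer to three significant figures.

From %OS = 100·exp(−πζ/√(1−ζ²)), invert to get ζ = −ln(OS)/√(π² + ln²(OS)) with OS = 0.310.
−ln 0.310 = 1.171, so ζ = 1.171/√(π² + 1.372) = 0.349.
Then ω_n = 4/(ζ t_s) = 4/(0.349 × 0.320) = 35.8 rad/s.

ω_n ≈ 35.8 rad/s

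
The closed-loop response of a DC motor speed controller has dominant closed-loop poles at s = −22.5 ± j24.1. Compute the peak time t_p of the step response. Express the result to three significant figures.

t_p = π/ω_d with ω_d = 24.1 (the imaginary part), so t_p = 0.130 s.

t_p ≈ 0.130 s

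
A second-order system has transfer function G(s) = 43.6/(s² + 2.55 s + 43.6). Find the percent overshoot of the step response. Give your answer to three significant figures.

Matching coefficients with s² + 2ζω_n s + ω_n² gives ω_n² = 43.6 ⇒ ω_n = 6.60 rad/s, and ζ = 2.55/(2ω_n) = 0.193.
%OS = 100 e^{−πζ/√(1−ζ²)} with ζ = 0.193 gives 53.9%.

%OS ≈ 53.9%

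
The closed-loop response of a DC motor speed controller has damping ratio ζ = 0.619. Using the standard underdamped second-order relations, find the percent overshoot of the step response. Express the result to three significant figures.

%OS ≈ 8.41%

For an underdamped second-order system, %OS = 100·exp(−πζ/√(1−ζ²)).
πζ/√(1−ζ²) = π·0.619/√(1−0.383) = 2.476, so %OS = 100·e^(−2.476) = 8.41%.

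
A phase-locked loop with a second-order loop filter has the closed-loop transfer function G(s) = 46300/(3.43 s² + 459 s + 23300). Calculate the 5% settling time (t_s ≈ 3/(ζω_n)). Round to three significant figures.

Dividing through by 3.43: denominator becomes s² + 133.8 s + 6793.
So ω_n = √6793 = 82.4 rad/s and ζ = 133.8/(2·82.4) = 0.812.
t_s ≈ 3/(ζω_n) = 0.0448 s.

t_s ≈ 0.0448 s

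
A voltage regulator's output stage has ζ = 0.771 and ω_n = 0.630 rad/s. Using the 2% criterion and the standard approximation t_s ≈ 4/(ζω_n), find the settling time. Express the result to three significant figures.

t_s ≈ 4/(ζω_n) = 4/(0.771 × 0.630) = 8.24 s.

t_s ≈ 8.24 s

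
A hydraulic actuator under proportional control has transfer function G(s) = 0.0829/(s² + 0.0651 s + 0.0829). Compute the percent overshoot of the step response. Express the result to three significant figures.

Comparing the denominator to s² + 2ζω_n s + ω_n²: ω_n = √0.0829 = 0.288 rad/s, and 2ζω_n = 0.0651 so ζ = 0.0651/(2·0.288) = 0.113.
%OS = 100 e^{−πζ/√(1−ζ²)} with ζ = 0.113 gives 69.9%.

%OS ≈ 69.9%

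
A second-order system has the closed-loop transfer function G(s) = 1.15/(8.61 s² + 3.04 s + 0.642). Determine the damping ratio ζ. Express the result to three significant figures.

Dividing through by 8.61: denominator becomes s² + 0.3531 s + 0.07456.
So ω_n = √0.07456 = 0.273 rad/s and ζ = 0.3531/(2·0.273) = 0.647.

ζ ≈ 0.647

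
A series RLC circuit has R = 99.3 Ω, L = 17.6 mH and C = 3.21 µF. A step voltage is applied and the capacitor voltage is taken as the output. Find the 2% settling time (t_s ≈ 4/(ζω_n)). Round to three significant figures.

For a series RLC circuit (capacitor voltage as output), ω_n = 1/√(LC) = 1/√(17.6 mH · 3.21 µF) = 4210 rad/s.
ζ = (R/2)·√(C/L) = (99.3/2)·√(3.21 µF/17.6 mH) = 0.671.
t_s ≈ 4/(ζω_n) = 0.00142 s.

t_s ≈ 0.00142 s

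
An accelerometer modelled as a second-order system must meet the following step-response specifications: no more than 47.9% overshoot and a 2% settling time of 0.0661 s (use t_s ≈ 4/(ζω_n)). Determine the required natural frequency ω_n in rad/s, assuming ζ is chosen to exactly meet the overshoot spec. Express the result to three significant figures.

Inverting the overshoot relation: ζ = |ln 0.479|/√(π² + ln²0.479) = 0.228.
From t_s ≈ 4/(ζω_n): ω_n = 4/(ζ·t_s) = 4/(0.228·0.0661) = 265 rad/s.

ω_n ≈ 265 rad/s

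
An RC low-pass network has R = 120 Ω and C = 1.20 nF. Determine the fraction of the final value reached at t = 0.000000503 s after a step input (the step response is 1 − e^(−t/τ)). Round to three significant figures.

τ = RC = 120 × 1.20 nF = 0.000000144 s.
y(t)/y_∞ = 1 − e^(−t/τ) = 1 − e^(−0.000000503/0.000000144) = 1 − e^(−3.49) = 0.970.

y/y_∞ ≈ 0.970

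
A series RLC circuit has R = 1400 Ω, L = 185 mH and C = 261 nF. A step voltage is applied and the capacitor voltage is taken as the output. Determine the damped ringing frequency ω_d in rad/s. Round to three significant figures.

For a series RLC circuit (capacitor voltage as output), ω_n = 1/√(LC) = 1/√(185 mH · 261 nF) = 4550 rad/s.
ζ = (R/2)·√(C/L) = (1400/2)·√(261 nF/185 mH) = 0.831.
ω_d = 4550·√(1 − 0.831²) = 2530 rad/s.

ω_d ≈ 2530 rad/s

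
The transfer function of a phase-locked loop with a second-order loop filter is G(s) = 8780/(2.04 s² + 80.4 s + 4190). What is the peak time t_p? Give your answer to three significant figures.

t_p ≈ 0.0770 s

Dividing through by 2.04: denominator becomes s² + 39.41 s + 2054.
So ω_n = √2054 = 45.3 rad/s and ζ = 39.41/(2·45.3) = 0.435.
ω_d = 45.3·√(1 − 0.435²) = 40.8 rad/s. t_p = π/ω_d = 0.0770 s.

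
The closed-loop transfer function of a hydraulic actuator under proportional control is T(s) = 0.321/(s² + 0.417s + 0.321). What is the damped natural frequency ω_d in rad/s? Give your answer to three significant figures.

ω_d ≈ 0.527 rad/s

ω_n = √0.321 = 0.567 rad/s; ζ = 0.417/(2·0.567) = 0.368.
ω_d = 0.567·√(1 − 0.368²) = 0.527 rad/s.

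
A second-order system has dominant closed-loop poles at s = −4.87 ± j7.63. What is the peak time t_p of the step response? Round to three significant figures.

t_p = π/ω_d with ω_d = 7.63 (the imaginary part), so t_p = 0.412 s.

t_p ≈ 0.412 s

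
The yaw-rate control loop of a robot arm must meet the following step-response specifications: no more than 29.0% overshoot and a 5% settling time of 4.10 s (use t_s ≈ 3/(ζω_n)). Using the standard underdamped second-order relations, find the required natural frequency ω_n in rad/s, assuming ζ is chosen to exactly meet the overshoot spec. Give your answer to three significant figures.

ω_n ≈ 2.00 rad/s

Inverting the overshoot relation: ζ = |ln 0.290|/√(π² + ln²0.290) = 0.367.
Then ω_n = 3/(ζ t_s) = 3/(0.367 × 4.10) = 2.00 rad/s.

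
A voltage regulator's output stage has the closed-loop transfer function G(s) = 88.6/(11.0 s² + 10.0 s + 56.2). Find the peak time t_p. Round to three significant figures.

t_p ≈ 1.42 s

Dividing through by 11.0: denominator becomes s² + 0.9091 s + 5.109.
So ω_n = √5.109 = 2.26 rad/s and ζ = 0.9091/(2·2.26) = 0.201.
ω_d = ω_n√(1−ζ²) = 2.21 rad/s. t_p = π/ω_d = 1.42 s.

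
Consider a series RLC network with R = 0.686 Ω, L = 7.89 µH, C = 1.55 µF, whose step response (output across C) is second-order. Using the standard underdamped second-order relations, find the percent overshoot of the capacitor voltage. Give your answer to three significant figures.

%OS ≈ 61.7%

For a series RLC circuit (capacitor voltage as output), ω_n = 1/√(LC) = 1/√(7.89 µH · 1.55 µF) = 286000 rad/s.
ζ = (R/2)·√(C/L) = (0.686/2)·√(1.55 µF/7.89 µH) = 0.152.
%OS = 100 e^{−πζ/√(1−ζ²)} with ζ = 0.152 gives 61.7%.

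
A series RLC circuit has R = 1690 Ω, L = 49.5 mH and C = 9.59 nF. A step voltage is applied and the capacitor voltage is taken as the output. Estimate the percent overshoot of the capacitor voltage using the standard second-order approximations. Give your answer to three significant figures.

%OS ≈ 28.4%

For a series RLC circuit (capacitor voltage as output), ω_n = 1/√(LC) = 1/√(49.5 mH · 9.59 nF) = 45900 rad/s.
ζ = (R/2)·√(C/L) = (1690/2)·√(9.59 nF/49.5 mH) = 0.372.
Overshoot: exp(−π·0.372/√(1−0.372²)) = 0.284, i.e. 28.4%.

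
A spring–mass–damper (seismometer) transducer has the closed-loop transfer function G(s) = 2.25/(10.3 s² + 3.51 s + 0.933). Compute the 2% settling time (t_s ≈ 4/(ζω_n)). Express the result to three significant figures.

t_s ≈ 23.5 s

Dividing through by 10.3: denominator becomes s² + 0.3408 s + 0.09058.
So ω_n = √0.09058 = 0.301 rad/s and ζ = 0.3408/(2·0.301) = 0.566.
t_s ≈ 4/(ζω_n) = 23.5 s.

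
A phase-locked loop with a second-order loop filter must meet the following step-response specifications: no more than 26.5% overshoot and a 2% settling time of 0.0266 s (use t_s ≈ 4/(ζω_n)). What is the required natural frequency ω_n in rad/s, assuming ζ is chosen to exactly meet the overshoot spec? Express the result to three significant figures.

ζ = −ln(OS)/√(π² + (ln OS)²). With OS = 0.265, ln OS = −1.328 and ζ = 1.328/3.411 = 0.389.
From t_s ≈ 4/(ζω_n): ω_n = 4/(ζ·t_s) = 4/(0.389·0.0266) = 386 rad/s.

ω_n ≈ 386 rad/s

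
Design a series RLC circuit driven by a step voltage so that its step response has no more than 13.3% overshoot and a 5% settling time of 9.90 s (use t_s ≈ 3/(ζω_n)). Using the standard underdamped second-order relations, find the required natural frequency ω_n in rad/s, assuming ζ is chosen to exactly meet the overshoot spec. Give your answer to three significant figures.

ζ = −ln(OS)/√(π² + (ln OS)²). With OS = 0.133, ln OS = −2.017 and ζ = 2.017/3.734 = 0.540.
Then ω_n = 3/(ζ t_s) = 3/(0.540 × 9.90) = 0.561 rad/s.

ω_n ≈ 0.561 rad/s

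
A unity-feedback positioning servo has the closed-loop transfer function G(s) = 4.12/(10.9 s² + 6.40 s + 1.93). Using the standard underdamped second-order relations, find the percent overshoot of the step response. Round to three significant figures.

%OS ≈ 4.69%

Dividing through by 10.9: denominator becomes s² + 0.5872 s + 0.1771.
So ω_n = √0.1771 = 0.421 rad/s and ζ = 0.5872/(2·0.421) = 0.698.
%OS = 100·exp(−πζ/√(1−ζ²)) = 4.69%.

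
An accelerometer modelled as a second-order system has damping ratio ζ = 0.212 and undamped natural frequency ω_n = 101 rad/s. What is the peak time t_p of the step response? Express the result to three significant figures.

The damped frequency is ω_d = ω_n√(1−ζ²) = 101·√(1−0.0449) = 98.7 rad/s.
Peak time t_p = π/ω_d = π/98.7 = 0.0318 s.

t_p ≈ 0.0318 s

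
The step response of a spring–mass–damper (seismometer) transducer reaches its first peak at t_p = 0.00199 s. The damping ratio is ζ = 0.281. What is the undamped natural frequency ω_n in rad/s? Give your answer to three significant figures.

ω_n ≈ 1640 rad/s

Peak time t_p = π/ω_d, so ω_d = π/t_p = π/0.00199 = 1580 rad/s.
ω_n = ω_d/√(1−ζ²) = 1580/√0.921 = 1640 rad/s.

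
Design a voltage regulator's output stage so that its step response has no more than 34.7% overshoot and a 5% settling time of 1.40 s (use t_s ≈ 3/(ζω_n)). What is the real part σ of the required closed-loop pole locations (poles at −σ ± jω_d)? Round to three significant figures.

σ ≈ 2.14

The settling-time spec alone fixes σ = ζω_n = 3/t_s = 3/1.40 = 2.14.
(Overshoot then fixes ζ = 0.319 and hence ω_d = σ·√(1−ζ²)/ζ = 6.36 rad/s.)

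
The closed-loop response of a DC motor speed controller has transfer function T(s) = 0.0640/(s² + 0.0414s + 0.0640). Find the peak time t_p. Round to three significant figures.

t_p ≈ 12.5 s

Matching coefficients with s² + 2ζω_n s + ω_n² gives ω_n² = 0.0640 ⇒ ω_n = 0.253 rad/s, and ζ = 0.0414/(2ω_n) = 0.0818.
ω_d = 0.253·√(1 − 0.0818²) = 0.252 rad/s. Then t_p = π/ω_d = 12.5 s.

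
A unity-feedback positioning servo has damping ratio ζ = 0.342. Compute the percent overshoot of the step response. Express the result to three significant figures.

%OS ≈ 31.9%

For an underdamped second-order system, %OS = 100·exp(−πζ/√(1−ζ²)).
πζ/√(1−ζ²) = π·0.342/√(1−0.117) = 1.143, so %OS = 100·e^(−1.143) = 31.9%.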